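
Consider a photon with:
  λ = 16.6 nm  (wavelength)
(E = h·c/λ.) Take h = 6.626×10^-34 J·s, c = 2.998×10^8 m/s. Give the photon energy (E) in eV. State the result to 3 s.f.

Directly: E = hc/λ.
λ = 16.6 nm = 1.660×10^-8 m; h = 6.626×10^-34 J·s; c = 2.998×10^8 m/s.
E = 1.197×10^-17 J
1.197×10^-17 J × (1 eV / 1.602×10^-19 J) = 74.69 eV

74.7 eV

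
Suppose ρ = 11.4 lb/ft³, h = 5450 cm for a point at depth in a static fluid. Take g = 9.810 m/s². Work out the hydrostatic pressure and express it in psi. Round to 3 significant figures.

14.2 psi

Directly: P = ρgh.
ρ = 11.4 lb/ft³ = 182.6 kg/m³; h = 5450 cm = 54.50 m; g = 9.810 m/s².
P = 97632 Pa
97632 Pa × (1 psi / 6895 Pa) = 14.16 psi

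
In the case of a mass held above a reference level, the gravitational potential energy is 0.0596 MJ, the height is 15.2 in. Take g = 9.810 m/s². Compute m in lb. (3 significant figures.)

34700 lb

Solving PE = m·g·h for m: m = PE/(g·h).
PE = 0.0596 MJ = 59600 J; h = 15.2 in = 0.3861 m; g = 9.810 m/s².
m = 15736 kg
15736 kg × (1 lb / 0.4536 kg) = 34692 lb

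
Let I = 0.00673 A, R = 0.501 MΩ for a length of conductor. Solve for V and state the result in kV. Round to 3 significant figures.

V is given directly by: V = IR.
I = 0.00673 A; R = 0.501 MΩ = 5.010×10^5 Ω.
V = 3372 V  (the unit combination reduces to kg·m²/(A·s³) = V)
3372 V × (1 kV / 1000 V) = 3.372 kV

3.37 kV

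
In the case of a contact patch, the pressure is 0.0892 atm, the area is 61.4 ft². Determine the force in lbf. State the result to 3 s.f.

Rearranging P = F/A for F: F = P·A.
P = 0.0892 atm = 9038 Pa; A = 61.4 ft² = 5.704 m².
F = 51556 N  (the unit combination reduces to kg·m/s² = N)
51556 N × (1 lbf / 4.448 N) = 11590 lbf

11600 lbf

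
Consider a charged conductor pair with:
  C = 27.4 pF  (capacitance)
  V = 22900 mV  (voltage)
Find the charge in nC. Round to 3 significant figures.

0.627 nC

Rearranging: Q = CV.
C = 27.4 pF = 2.740×10^-11 F; V = 22900 mV = 22.90 V.
Q = 6.275×10^-10 C  (the unit combination reduces to A·s = C)
6.275×10^-10 C × (1 nC / 1.000×10^-9 C) = 0.6275 nC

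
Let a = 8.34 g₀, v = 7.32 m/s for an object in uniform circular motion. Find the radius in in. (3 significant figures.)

Rearranging: r = v²/a.
a = 8.34 g₀ = 81.79 m/s²; v = 7.32 m/s.
r = 0.6551 m
0.6551 m × (1 in / 0.02540 m) = 25.79 in

25.8 in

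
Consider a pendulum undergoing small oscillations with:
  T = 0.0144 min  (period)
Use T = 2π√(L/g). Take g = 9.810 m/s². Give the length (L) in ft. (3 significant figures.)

Rearranging: L = g·(T/2π)².
T = 0.0144 min = 0.8640 s; g = 9.810 m/s².
L = 0.1855 m
0.1855 m × (1 ft / 0.3048 m) = 0.6086 ft

0.609 ft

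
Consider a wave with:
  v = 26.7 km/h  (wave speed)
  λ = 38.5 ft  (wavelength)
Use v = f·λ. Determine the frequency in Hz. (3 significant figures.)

0.632 Hz

Solving v = f·λ for f: f = v/λ.
v = 26.7 km/h = 7.417 m/s; λ = 38.5 ft = 11.73 m.
f = 0.6320 Hz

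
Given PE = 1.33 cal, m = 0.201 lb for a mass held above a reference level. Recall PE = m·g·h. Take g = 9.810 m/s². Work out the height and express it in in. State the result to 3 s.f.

Solving PE = m·g·h for h: h = PE/(m·g).
PE = 1.33 cal = 5.565 J; m = 0.201 lb = 0.09117 kg; g = 9.810 m/s².
h = 6.222 m
6.222 m × (1 in / 0.02540 m) = 245.0 in

245 in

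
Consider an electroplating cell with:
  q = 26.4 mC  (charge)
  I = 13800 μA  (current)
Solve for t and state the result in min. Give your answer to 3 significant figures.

0.0319 min

Rearranging: t = q/I.
q = 26.4 mC = 0.02640 C; I = 13800 μA = 0.01380 A.
t = 1.913 s
1.913 s × (1 min / 60.00 s) = 0.03188 min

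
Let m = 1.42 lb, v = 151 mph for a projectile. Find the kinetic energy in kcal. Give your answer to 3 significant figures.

KE is given directly by: KE = ½mv².
m = 1.42 lb = 0.6441 kg; v = 151 mph = 67.50 m/s.
KE = 1467 J
1467 J × (1 kcal / 4184 J) = 0.3507 kcal

0.351 kcal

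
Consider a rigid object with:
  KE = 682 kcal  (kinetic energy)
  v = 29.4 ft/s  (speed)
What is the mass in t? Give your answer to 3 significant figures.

Rearranging: m = 2·KE/v².
KE = 682 kcal = 2.853×10^6 J; v = 29.4 ft/s = 8.961 m/s.
m = 71069 kg
71069 kg × (1 t / 1000 kg) = 71.07 t

71.1 t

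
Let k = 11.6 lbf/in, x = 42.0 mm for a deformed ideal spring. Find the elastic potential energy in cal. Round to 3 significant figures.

0.428 cal

Directly: U = ½kx².
k = 11.6 lbf/in = 2031 N/m; x = 42.0 mm = 0.04200 m.
U = 1.792 J
1.792 J × (1 cal / 4.184 J) = 0.4282 cal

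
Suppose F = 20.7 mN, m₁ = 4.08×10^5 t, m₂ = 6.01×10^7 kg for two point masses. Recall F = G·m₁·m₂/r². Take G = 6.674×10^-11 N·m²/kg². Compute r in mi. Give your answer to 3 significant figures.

5.52 mi

Rearranging F = G·m₁·m₂/r² for r: r = √(G·m₁m₂/F).
F = 20.7 mN = 0.02070 N; m₁ = 4.08×10^5 t = 4.080×10^8 kg; m₂ = 6.01×10^7 kg; G = 6.674×10^-11 N·m²/kg².
r = 8892 m
8892 m × (1 mi / 1609 m) = 5.525 mi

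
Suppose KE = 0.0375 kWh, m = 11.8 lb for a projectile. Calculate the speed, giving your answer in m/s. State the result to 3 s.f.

Rearranging: v = √(2·KE/m).
KE = 0.0375 kWh = 1.350×10^5 J; m = 11.8 lb = 5.352 kg.
v = 224.6 m/s

225 m/s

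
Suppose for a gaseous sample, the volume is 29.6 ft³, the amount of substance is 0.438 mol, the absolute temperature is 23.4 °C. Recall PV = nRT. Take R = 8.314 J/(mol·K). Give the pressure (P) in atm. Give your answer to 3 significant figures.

From the ideal-gas law: P = nRT/V.
V = 29.6 ft³ = 0.8382 m³; n = 0.438 mol; T = 23.4 °C = 296.5 K; R = 8.314 J/(mol·K).
P = 1288 Pa  (the unit combination reduces to kg/(m·s²) = Pa)
1288 Pa × (1 atm / 1.013×10^5 Pa) = 0.01272 atm

0.0127 atm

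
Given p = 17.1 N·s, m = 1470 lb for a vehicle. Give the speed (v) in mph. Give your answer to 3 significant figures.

0.0574 mph

Rearranging p = m·v for v: v = p/m.
p = 17.1 N·s = 17.10 kg·m/s; m = 1470 lb = 666.8 kg.
v = 0.02565 m/s
0.02565 m/s × (1 mph / 0.4470 m/s) = 0.05737 mph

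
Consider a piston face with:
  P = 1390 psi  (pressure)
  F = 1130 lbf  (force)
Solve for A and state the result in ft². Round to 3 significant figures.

0.00565 ft²

Rearranging: A = F/P.
P = 1390 psi = 9.584×10^6 Pa; F = 1130 lbf = 5026 N.
A = 5.245×10^-4 m²
5.245×10^-4 m² × (1 ft² / 0.09290 m²) = 0.005645 ft²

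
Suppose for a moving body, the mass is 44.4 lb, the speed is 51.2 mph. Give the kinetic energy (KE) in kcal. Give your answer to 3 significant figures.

Directly: KE = ½mv².
m = 44.4 lb = 20.14 kg; v = 51.2 mph = 22.89 m/s.
KE = 5275 J
5275 J × (1 kcal / 4184 J) = 1.261 kcal

1.26 kcal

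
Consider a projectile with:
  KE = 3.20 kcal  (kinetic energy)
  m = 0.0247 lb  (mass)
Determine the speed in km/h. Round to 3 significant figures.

Rearranging: v = √(2·KE/m).
KE = 3.20 kcal = 13389 J; m = 0.0247 lb = 0.01120 kg.
v = 1546 m/s
1546 m/s × (1 km/h / 0.2778 m/s) = 5566 km/h

5570 km/h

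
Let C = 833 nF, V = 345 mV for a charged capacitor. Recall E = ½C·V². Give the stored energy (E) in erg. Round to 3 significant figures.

0.496 erg

Directly: E = ½CV².
C = 833 nF = 8.330×10^-7 F; V = 345 mV = 0.3450 V.
E = 4.957×10^-8 J  (the unit combination reduces to kg·m²/s² = J)
4.957×10^-8 J × (1 erg / 1.000×10^-7 J) = 0.4957 erg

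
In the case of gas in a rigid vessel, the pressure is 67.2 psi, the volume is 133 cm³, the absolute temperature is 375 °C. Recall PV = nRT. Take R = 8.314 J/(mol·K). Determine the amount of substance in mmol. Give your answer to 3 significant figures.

11.4 mmol

Solving PV = nRT for n: n = PV/(RT).
P = 67.2 psi = 4.633×10^5 Pa; V = 133 cm³ = 1.330×10^-4 m³; T = 375 °C = 648.1 K; R = 8.314 J/(mol·K).
n = 0.01144 mol
0.01144 mol × (1 mmol / 0.001000 mol) = 11.44 mmol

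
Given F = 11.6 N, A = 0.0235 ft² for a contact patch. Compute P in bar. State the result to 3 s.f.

Directly: P = F/A.
F = 11.6 N; A = 0.0235 ft² = 0.002183 m².
P = 5313 Pa  (the unit combination reduces to kg/(m·s²) = Pa)
5313 Pa × (1 bar / 1.000×10^5 Pa) = 0.05313 bar

0.0531 bar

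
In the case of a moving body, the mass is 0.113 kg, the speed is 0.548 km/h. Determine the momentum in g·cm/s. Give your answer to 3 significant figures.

Directly: p = mv.
m = 0.113 kg; v = 0.548 km/h = 0.1522 m/s.
p = 0.01720 kg·m/s  (the unit combination reduces to kg·m/s = kg·m/s)
0.01720 kg·m/s × (1 g·cm/s / 1.000×10^-5 kg·m/s) = 1720 g·cm/s

1720 g·cm/s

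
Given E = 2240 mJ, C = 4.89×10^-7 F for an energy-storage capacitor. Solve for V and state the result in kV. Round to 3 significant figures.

Rearranging E = ½C·V² for V: V = √(2E/C).
E = 2240 mJ = 2.240 J; C = 4.89×10^-7 F.
V = 3027 V
3027 V × (1 kV / 1000 V) = 3.027 kV

3.03 kV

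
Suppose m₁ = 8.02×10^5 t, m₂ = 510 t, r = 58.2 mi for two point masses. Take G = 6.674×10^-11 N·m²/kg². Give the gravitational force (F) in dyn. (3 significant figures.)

From Newton's law of gravitation: F = Gm₁m₂/r².
m₁ = 8.02×10^5 t = 8.020×10^8 kg; m₂ = 510 t = 5.100×10^5 kg; r = 58.2 mi = 93664 m; G = 6.674×10^-11 N·m²/kg².
F = 3.112×10^-6 N
3.112×10^-6 N × (1 dyn / 1.000×10^-5 N) = 0.3112 dyn

0.311 dyn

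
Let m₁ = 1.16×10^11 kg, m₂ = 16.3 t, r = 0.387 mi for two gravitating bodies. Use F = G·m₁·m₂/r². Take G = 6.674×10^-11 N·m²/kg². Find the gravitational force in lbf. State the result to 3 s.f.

Directly: F = Gm₁m₂/r².
m₁ = 1.16×10^11 kg; m₂ = 16.3 t = 16300 kg; r = 0.387 mi = 622.8 m; G = 6.674×10^-11 N·m²/kg².
F = 0.3253 N  (the unit combination reduces to kg·m/s² = N)
0.3253 N × (1 lbf / 4.448 N) = 0.07314 lbf

0.0731 lbf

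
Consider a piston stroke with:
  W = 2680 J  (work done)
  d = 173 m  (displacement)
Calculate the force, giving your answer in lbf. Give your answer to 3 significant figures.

Solving W = F·d for F: F = W/d.
W = 2680 J; d = 173 m.
F = 15.49 N
15.49 N × (1 lbf / 4.448 N) = 3.483 lbf

3.48 lbf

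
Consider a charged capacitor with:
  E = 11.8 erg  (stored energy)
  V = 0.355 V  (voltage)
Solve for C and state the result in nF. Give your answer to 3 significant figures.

18700 nF

Solving E = ½C·V² for C: C = 2E/V².
E = 11.8 erg = 1.180×10^-6 J; V = 0.355 V.
C = 1.873×10^-5 F
1.873×10^-5 F × (1 nF / 1.000×10^-9 F) = 18726 nF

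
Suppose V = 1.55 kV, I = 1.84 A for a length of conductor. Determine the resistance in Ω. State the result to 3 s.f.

From Ohm's law: R = V/I.
V = 1.55 kV = 1550 V; I = 1.84 A.
R = 842.4 Ω

842 Ω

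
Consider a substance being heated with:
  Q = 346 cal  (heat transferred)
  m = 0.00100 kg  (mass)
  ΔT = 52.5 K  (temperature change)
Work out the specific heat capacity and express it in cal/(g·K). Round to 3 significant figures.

6.59 cal/(g·K)

Rearranging Q = m·c·ΔT for c: c = Q/(m·ΔT).
Q = 346 cal = 1448 J; m = 0.00100 kg; ΔT = 52.5 K.
c = 27575 J/(kg·K)
27575 J/(kg·K) × (1 cal/(g·K) / 4184 J/(kg·K)) = 6.590 cal/(g·K)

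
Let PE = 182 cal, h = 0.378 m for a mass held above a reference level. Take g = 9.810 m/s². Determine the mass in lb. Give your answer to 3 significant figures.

453 lb

Rearranging PE = m·g·h for m: m = PE/(g·h).
PE = 182 cal = 761.5 J; h = 0.378 m; g = 9.810 m/s².
m = 205.4 kg
205.4 kg × (1 lb / 0.4536 kg) = 452.7 lb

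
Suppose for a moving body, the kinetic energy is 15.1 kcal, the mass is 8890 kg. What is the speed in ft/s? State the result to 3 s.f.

Rearranging KE = ½mv² for v: v = √(2·KE/m).
KE = 15.1 kcal = 63178 J; m = 8890 kg.
v = 3.770 m/s
3.770 m/s × (1 ft/s / 0.3048 m/s) = 12.37 ft/s

12.4 ft/s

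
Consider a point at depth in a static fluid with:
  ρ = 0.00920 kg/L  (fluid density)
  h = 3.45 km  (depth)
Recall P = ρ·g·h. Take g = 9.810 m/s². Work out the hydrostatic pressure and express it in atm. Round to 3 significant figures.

3.07 atm

Directly: P = ρgh.
ρ = 0.00920 kg/L = 9.200 kg/m³; h = 3.45 km = 3450 m; g = 9.810 m/s².
P = 3.114×10^5 Pa
3.114×10^5 Pa × (1 atm / 1.013×10^5 Pa) = 3.073 atm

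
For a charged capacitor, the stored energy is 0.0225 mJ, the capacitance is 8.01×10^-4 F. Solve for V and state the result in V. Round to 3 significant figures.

0.237 V

Rearranging E = ½C·V² for V: V = √(2E/C).
E = 0.0225 mJ = 2.250×10^-5 J; C = 8.01×10^-4 F.
V = 0.2370 V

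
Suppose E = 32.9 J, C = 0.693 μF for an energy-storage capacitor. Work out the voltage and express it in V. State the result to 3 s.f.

Rearranging: V = √(2E/C).
E = 32.9 J; C = 0.693 μF = 6.930×10^-7 F.
V = 9744 V

9740 V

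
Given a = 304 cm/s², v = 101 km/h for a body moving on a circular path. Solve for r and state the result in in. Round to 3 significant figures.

Solving a = v²/r for r: r = v²/a.
a = 304 cm/s² = 3.040 m/s²; v = 101 km/h = 28.06 m/s.
r = 258.9 m
258.9 m × (1 in / 0.02540 m) = 10194 in

10200 in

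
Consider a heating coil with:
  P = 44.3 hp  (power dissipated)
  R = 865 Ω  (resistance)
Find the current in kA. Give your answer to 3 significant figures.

Solving P = I²R for I: I = √(P/R).
P = 44.3 hp = 33035 W; R = 865 Ω.
I = 6.180 A
6.180 A × (1 kA / 1000 A) = 0.006180 kA

0.00618 kA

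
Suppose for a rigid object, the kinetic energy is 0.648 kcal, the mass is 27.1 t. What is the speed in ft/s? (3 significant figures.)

Rearranging KE = ½mv² for v: v = √(2·KE/m).
KE = 0.648 kcal = 2711 J; m = 27.1 t = 27100 kg.
v = 0.4473 m/s
0.4473 m/s × (1 ft/s / 0.3048 m/s) = 1.468 ft/s

1.47 ft/s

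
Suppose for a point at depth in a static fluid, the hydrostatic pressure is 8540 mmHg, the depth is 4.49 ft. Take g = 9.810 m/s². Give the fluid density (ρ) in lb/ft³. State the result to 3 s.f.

5290 lb/ft³

Rearranging P = ρ·g·h for ρ: ρ = P/(g·h).
P = 8540 mmHg = 1.139×10^6 Pa; h = 4.49 ft = 1.369 m; g = 9.810 m/s².
ρ = 84807 kg/m³
84807 kg/m³ × (1 lb/ft³ / 16.02 kg/m³) = 5294 lb/ft³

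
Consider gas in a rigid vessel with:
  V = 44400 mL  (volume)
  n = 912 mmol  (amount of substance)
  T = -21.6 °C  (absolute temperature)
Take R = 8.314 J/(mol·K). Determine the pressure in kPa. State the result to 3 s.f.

P is given directly by: P = nRT/V.
V = 44400 mL = 0.04440 m³; n = 912 mmol = 0.9120 mol; T = -21.6 °C = 251.5 K; R = 8.314 J/(mol·K).
P = 42958 Pa
42958 Pa × (1 kPa / 1000 Pa) = 42.96 kPa

43.0 kPa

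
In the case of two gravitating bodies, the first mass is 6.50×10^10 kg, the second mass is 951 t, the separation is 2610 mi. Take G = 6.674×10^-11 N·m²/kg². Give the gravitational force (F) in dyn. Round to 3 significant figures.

From Newton's law of gravitation: F = Gm₁m₂/r².
m₁ = 6.50×10^10 kg; m₂ = 951 t = 9.510×10^5 kg; r = 2610 mi = 4.200×10^6 m; G = 6.674×10^-11 N·m²/kg².
F = 2.338×10^-7 N
2.338×10^-7 N × (1 dyn / 1.000×10^-5 N) = 0.02338 dyn

0.0234 dyn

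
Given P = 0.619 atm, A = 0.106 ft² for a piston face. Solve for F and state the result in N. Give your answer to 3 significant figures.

Solving P = F/A for F: F = P·A.
P = 0.619 atm = 62720 Pa; A = 0.106 ft² = 0.009848 m².
F = 617.7 N

618 N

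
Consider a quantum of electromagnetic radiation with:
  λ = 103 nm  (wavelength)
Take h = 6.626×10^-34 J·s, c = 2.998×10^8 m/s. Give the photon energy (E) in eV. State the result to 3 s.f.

E is given directly by: E = hc/λ.
λ = 103 nm = 1.030×10^-7 m; h = 6.626×10^-34 J·s; c = 2.998×10^8 m/s.
E = 1.929×10^-18 J
1.929×10^-18 J × (1 eV / 1.602×10^-19 J) = 12.04 eV

12.0 eV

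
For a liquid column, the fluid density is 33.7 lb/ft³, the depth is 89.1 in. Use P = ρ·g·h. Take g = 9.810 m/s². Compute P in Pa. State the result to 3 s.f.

P is given directly by: P = ρgh.
ρ = 33.7 lb/ft³ = 539.8 kg/m³; h = 89.1 in = 2.263 m; g = 9.810 m/s².
P = 11985 Pa

12000 Pa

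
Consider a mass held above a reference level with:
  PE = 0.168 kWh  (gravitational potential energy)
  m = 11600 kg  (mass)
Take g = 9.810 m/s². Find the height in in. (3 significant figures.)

209 in

Rearranging: h = PE/(m·g).
PE = 0.168 kWh = 6.048×10^5 J; m = 11600 kg; g = 9.810 m/s².
h = 5.315 m
5.315 m × (1 in / 0.02540 m) = 209.2 in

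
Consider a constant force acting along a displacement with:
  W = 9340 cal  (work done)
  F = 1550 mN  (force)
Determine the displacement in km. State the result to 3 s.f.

Solving W = F·d for d: d = W/F.
W = 9340 cal = 39079 J; F = 1550 mN = 1.550 N.
d = 25212 m
25212 m × (1 km / 1000 m) = 25.21 km

25.2 km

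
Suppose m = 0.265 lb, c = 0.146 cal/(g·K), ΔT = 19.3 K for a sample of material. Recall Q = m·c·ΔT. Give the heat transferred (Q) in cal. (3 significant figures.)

Directly: Q = mcΔT.
m = 0.265 lb = 0.1202 kg; c = 0.146 cal/(g·K) = 610.9 J/(kg·K); ΔT = 19.3 K.
Q = 1417 J
1417 J × (1 cal / 4.184 J) = 338.7 cal

339 cal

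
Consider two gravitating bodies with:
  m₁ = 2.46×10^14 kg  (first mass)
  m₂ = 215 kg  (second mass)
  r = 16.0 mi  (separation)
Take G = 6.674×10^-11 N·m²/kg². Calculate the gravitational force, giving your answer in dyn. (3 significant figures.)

532 dyn

From Newton's law of gravitation: F = Gm₁m₂/r².
m₁ = 2.46×10^14 kg; m₂ = 215 kg; r = 16.0 mi = 25750 m; G = 6.674×10^-11 N·m²/kg².
F = 0.005324 N
0.005324 N × (1 dyn / 1.000×10^-5 N) = 532.4 dyn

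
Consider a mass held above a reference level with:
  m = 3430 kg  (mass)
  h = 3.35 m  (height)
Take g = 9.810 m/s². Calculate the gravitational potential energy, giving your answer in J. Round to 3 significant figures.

1.13×10^5 J

PE is given directly by: PE = mgh.
m = 3430 kg; h = 3.35 m; g = 9.810 m/s².
PE = 1.127×10^5 J  (the unit combination reduces to kg·m²/s² = J)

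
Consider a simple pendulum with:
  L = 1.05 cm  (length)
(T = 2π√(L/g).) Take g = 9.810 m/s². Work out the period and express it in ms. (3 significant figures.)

206 ms

T is given directly by: T = 2π√(L/g).
L = 1.05 cm = 0.01050 m; g = 9.810 m/s².
T = 0.2056 s
0.2056 s × (1 ms / 0.001000 s) = 205.6 ms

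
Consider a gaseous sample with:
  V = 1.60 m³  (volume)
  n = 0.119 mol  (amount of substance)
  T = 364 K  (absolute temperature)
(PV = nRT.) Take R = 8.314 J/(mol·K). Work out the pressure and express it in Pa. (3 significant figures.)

225 Pa

From the ideal-gas law: P = nRT/V.
V = 1.60 m³; n = 0.119 mol; T = 364 K; R = 8.314 J/(mol·K).
P = 225.1 Pa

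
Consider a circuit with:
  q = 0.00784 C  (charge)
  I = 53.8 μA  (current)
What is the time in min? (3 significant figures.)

Solving q = I·t for t: t = q/I.
q = 0.00784 C; I = 53.8 μA = 5.380×10^-5 A.
t = 145.7 s
145.7 s × (1 min / 60.00 s) = 2.429 min

2.43 min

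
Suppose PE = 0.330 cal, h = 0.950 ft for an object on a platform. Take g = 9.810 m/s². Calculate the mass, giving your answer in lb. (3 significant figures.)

1.07 lb

Solving PE = m·g·h for m: m = PE/(g·h).
PE = 0.330 cal = 1.381 J; h = 0.950 ft = 0.2896 m; g = 9.810 m/s².
m = 0.4861 kg
0.4861 kg × (1 lb / 0.4536 kg) = 1.072 lb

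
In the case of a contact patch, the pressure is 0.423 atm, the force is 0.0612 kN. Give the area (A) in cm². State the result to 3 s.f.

14.3 cm²

Rearranging P = F/A for A: A = F/P.
P = 0.423 atm = 42860 Pa; F = 0.0612 kN = 61.20 N.
A = 0.001428 m²
0.001428 m² × (1 cm² / 1.000×10^-4 m²) = 14.28 cm²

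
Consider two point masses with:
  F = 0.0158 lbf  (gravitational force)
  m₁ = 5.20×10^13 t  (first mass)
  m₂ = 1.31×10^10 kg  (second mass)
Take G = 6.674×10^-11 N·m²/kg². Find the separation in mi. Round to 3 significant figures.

Solving F = G·m₁·m₂/r² for r: r = √(G·m₁m₂/F).
F = 0.0158 lbf = 0.07028 N; m₁ = 5.20×10^13 t = 5.200×10^16 kg; m₂ = 1.31×10^10 kg; G = 6.674×10^-11 N·m²/kg².
r = 8.043×10^8 m
8.043×10^8 m × (1 mi / 1609 m) = 4.998×10^5 mi

5.00×10^5 mi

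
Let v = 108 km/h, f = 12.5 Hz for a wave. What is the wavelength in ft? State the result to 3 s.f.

7.87 ft

Rearranging: λ = v/f.
v = 108 km/h = 30.00 m/s; f = 12.5 Hz.
λ = 2.400 m
2.400 m × (1 ft / 0.3048 m) = 7.874 ft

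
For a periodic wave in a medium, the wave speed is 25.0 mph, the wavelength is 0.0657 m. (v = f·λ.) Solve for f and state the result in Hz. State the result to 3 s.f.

170 Hz

Rearranging: f = v/λ.
v = 25.0 mph = 11.18 m/s; λ = 0.0657 m.
f = 170.1 Hz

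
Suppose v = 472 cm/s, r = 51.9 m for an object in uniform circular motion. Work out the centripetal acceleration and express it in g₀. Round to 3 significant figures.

a is given directly by: a = v²/r.
v = 472 cm/s = 4.720 m/s; r = 51.9 m.
a = 0.4293 m/s²
0.4293 m/s² × (1 g₀ / 9.807 m/s²) = 0.04377 g₀

0.0438 g₀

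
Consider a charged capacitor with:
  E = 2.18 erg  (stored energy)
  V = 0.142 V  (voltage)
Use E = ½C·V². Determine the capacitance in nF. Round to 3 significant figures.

21600 nF

Solving E = ½C·V² for C: C = 2E/V².
E = 2.18 erg = 2.180×10^-7 J; V = 0.142 V.
C = 2.162×10^-5 F
2.162×10^-5 F × (1 nF / 1.000×10^-9 F) = 21623 nF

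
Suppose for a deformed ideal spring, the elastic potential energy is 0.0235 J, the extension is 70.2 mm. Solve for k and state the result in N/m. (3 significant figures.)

9.54 N/m

Rearranging: k = 2U/x².
U = 0.0235 J; x = 70.2 mm = 0.07020 m.
k = 9.537 N/m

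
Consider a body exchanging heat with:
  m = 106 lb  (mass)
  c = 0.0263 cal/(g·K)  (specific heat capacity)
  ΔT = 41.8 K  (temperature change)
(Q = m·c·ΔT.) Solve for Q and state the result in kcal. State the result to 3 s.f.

52.9 kcal

Directly: Q = mcΔT.
m = 106 lb = 48.08 kg; c = 0.0263 cal/(g·K) = 110.0 J/(kg·K); ΔT = 41.8 K.
Q = 2.212×10^5 J
2.212×10^5 J × (1 kcal / 4184 J) = 52.86 kcal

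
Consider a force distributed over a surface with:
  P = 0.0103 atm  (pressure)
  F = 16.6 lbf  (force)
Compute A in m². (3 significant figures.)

0.0708 m²

Rearranging: A = F/P.
P = 0.0103 atm = 1044 Pa; F = 16.6 lbf = 73.84 N.
A = 0.07075 m²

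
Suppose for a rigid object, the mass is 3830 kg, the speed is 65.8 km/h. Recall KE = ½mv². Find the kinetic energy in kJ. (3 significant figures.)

640 kJ

Directly: KE = ½mv².
m = 3830 kg; v = 65.8 km/h = 18.28 m/s.
KE = 6.398×10^5 J  (the unit combination reduces to kg·m²/s² = J)
6.398×10^5 J × (1 kJ / 1000 J) = 639.8 kJ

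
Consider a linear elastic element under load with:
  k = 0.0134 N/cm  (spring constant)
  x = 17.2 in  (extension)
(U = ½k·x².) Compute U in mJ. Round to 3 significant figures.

U is given directly by: U = ½kx².
k = 0.0134 N/cm = 1.340 N/m; x = 17.2 in = 0.4369 m.
U = 0.1279 J
0.1279 J × (1 mJ / 0.001000 J) = 127.9 mJ

128 mJ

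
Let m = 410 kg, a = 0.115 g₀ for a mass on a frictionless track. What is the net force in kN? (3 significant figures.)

F is given directly by: F = m·a.
m = 410 kg; a = 0.115 g₀ = 1.128 m/s².
F = 462.4 N
462.4 N × (1 kN / 1000 N) = 0.4624 kN

0.462 kN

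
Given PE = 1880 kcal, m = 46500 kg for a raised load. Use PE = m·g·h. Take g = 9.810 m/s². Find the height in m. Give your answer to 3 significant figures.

17.2 m

Rearranging: h = PE/(m·g).
PE = 1880 kcal = 7.866×10^6 J; m = 46500 kg; g = 9.810 m/s².
h = 17.24 m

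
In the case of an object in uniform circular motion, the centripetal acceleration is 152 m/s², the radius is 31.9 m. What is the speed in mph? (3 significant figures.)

156 mph

Rearranging: v = √(a·r).
a = 152 m/s²; r = 31.9 m.
v = 69.63 m/s
69.63 m/s × (1 mph / 0.4470 m/s) = 155.8 mph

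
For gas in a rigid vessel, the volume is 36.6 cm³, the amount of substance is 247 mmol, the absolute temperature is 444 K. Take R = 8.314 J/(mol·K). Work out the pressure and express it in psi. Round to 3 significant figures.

3610 psi

From the ideal-gas law: P = nRT/V.
V = 36.6 cm³ = 3.660×10^-5 m³; n = 247 mmol = 0.2470 mol; T = 444 K; R = 8.314 J/(mol·K).
P = 2.491×10^7 Pa  (the unit combination reduces to kg/(m·s²) = Pa)
2.491×10^7 Pa × (1 psi / 6895 Pa) = 3613 psi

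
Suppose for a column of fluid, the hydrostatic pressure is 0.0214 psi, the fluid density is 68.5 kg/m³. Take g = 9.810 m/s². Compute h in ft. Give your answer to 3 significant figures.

0.720 ft

Rearranging P = ρ·g·h for h: h = P/(ρ·g).
P = 0.0214 psi = 147.5 Pa; ρ = 68.5 kg/m³; g = 9.810 m/s².
h = 0.2196 m
0.2196 m × (1 ft / 0.3048 m) = 0.7204 ft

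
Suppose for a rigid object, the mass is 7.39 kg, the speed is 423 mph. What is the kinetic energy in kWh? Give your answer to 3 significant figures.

0.0367 kWh

Directly: KE = ½mv².
m = 7.39 kg; v = 423 mph = 189.1 m/s.
KE = 1.321×10^5 J  (the unit combination reduces to kg·m²/s² = J)
1.321×10^5 J × (1 kWh / 3.600×10^6 J) = 0.03670 kWh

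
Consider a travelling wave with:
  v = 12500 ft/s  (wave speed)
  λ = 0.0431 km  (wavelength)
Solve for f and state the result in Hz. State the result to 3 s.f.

Rearranging: f = v/λ.
v = 12500 ft/s = 3810 m/s; λ = 0.0431 km = 43.10 m.
f = 88.40 Hz

88.4 Hz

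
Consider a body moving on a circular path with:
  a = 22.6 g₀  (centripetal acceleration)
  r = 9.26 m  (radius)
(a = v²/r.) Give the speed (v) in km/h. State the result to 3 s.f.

Rearranging a = v²/r for v: v = √(a·r).
a = 22.6 g₀ = 221.6 m/s²; r = 9.26 m.
v = 45.30 m/s
45.30 m/s × (1 km/h / 0.2778 m/s) = 163.1 km/h

163 km/h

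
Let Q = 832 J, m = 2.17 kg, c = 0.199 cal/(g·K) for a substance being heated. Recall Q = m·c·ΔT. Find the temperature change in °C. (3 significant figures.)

0.460 °C

Rearranging: ΔT = Q/(m·c).
Q = 832 J; m = 2.17 kg; c = 0.199 cal/(g·K) = 832.6 J/(kg·K).
ΔT = 0.4605 K
Since 1 °C = 1 K, 0.4605 °C.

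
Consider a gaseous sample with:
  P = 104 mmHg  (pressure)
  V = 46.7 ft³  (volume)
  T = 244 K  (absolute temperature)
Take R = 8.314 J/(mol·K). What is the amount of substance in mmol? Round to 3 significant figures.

9040 mmol

From the ideal-gas law: n = PV/(RT).
P = 104 mmHg = 13865 Pa; V = 46.7 ft³ = 1.322 m³; T = 244 K; R = 8.314 J/(mol·K).
n = 9.039 mol
9.039 mol × (1 mmol / 0.001000 mol) = 9039 mmol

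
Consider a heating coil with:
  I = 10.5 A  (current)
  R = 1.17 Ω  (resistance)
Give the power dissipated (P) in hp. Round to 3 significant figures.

0.173 hp

Directly: P = I²R.
I = 10.5 A; R = 1.17 Ω.
P = 129.0 W  (the unit combination reduces to kg·m²/s³ = W)
129.0 W × (1 hp / 745.7 W) = 0.1730 hp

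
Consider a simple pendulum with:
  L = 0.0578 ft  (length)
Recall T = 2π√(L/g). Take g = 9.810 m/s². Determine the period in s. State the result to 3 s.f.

T is given directly by: T = 2π√(L/g).
L = 0.0578 ft = 0.01762 m; g = 9.810 m/s².
T = 0.2663 s

0.266 s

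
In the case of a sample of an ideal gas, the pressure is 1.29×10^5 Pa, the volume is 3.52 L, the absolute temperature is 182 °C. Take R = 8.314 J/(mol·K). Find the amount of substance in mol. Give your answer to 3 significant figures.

0.120 mol

From the ideal-gas law: n = PV/(RT).
P = 1.29×10^5 Pa; V = 3.52 L = 0.003520 m³; T = 182 °C = 455.1 K; R = 8.314 J/(mol·K).
n = 0.1200 mol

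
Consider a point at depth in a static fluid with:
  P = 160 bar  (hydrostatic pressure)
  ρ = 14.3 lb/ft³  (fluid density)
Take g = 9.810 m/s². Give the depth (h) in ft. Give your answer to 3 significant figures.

23400 ft

Rearranging: h = P/(ρ·g).
P = 160 bar = 1.600×10^7 Pa; ρ = 14.3 lb/ft³ = 229.1 kg/m³; g = 9.810 m/s².
h = 7120 m
7120 m × (1 ft / 0.3048 m) = 23360 ft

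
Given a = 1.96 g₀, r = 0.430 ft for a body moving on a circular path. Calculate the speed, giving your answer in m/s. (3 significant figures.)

Solving a = v²/r for v: v = √(a·r).
a = 1.96 g₀ = 19.22 m/s²; r = 0.430 ft = 0.1311 m.
v = 1.587 m/s

1.59 m/s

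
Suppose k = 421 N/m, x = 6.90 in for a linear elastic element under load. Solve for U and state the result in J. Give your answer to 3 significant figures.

6.47 J

U is given directly by: U = ½kx².
k = 421 N/m; x = 6.90 in = 0.1753 m.
U = 6.466 J  (the unit combination reduces to kg·m²/s² = J)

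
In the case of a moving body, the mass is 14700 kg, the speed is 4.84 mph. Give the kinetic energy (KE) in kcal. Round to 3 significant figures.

Directly: KE = ½mv².
m = 14700 kg; v = 4.84 mph = 2.164 m/s.
KE = 34409 J  (the unit combination reduces to kg·m²/s² = J)
34409 J × (1 kcal / 4184 J) = 8.224 kcal

8.22 kcal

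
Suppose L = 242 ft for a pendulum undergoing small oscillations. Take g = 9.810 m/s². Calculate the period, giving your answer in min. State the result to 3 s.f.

T is given directly by: T = 2π√(L/g).
L = 242 ft = 73.76 m; g = 9.810 m/s².
T = 17.23 s
17.23 s × (1 min / 60.00 s) = 0.2872 min

0.287 min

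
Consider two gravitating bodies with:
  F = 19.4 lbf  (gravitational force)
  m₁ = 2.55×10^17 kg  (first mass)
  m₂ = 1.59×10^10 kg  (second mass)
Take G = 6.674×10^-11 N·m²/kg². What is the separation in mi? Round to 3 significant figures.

Solving F = G·m₁·m₂/r² for r: r = √(G·m₁m₂/F).
F = 19.4 lbf = 86.30 N; m₁ = 2.55×10^17 kg; m₂ = 1.59×10^10 kg; G = 6.674×10^-11 N·m²/kg².
r = 5.600×10^7 m
5.600×10^7 m × (1 mi / 1609 m) = 34795 mi

34800 mi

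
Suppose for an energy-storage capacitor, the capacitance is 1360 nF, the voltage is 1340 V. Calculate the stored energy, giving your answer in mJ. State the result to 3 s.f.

Directly: E = ½CV².
C = 1360 nF = 1.360×10^-6 F; V = 1340 V.
E = 1.221 J
1.221 J × (1 mJ / 0.001000 J) = 1221 mJ

1220 mJ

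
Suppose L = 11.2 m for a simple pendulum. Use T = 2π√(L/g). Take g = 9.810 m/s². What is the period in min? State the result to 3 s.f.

Directly: T = 2π√(L/g).
L = 11.2 m; g = 9.810 m/s².
T = 6.714 s
6.714 s × (1 min / 60.00 s) = 0.1119 min

0.112 min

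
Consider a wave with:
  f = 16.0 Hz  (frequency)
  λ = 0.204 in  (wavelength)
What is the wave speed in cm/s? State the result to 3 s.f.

8.29 cm/s

Directly: v = fλ.
f = 16.0 Hz; λ = 0.204 in = 0.005182 m.
v = 0.08291 m/s
0.08291 m/s × (1 cm/s / 0.01000 m/s) = 8.291 cm/s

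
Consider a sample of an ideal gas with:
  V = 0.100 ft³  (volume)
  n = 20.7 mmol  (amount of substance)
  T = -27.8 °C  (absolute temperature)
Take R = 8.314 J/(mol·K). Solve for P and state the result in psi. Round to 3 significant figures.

2.16 psi

P is given directly by: P = nRT/V.
V = 0.100 ft³ = 0.002832 m³; n = 20.7 mmol = 0.02070 mol; T = -27.8 °C = 245.3 K; R = 8.314 J/(mol·K).
P = 14912 Pa  (the unit combination reduces to kg/(m·s²) = Pa)
14912 Pa × (1 psi / 6895 Pa) = 2.163 psi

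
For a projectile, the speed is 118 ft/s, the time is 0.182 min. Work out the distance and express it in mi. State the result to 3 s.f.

0.244 mi

Rearranging: d = v·t.
v = 118 ft/s = 35.97 m/s; t = 0.182 min = 10.92 s.
d = 392.8 m
392.8 m × (1 mi / 1609 m) = 0.2440 mi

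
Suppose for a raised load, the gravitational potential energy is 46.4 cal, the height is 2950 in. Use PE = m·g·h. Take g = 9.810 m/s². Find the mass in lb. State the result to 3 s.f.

Solving PE = m·g·h for m: m = PE/(g·h).
PE = 46.4 cal = 194.1 J; h = 2950 in = 74.93 m; g = 9.810 m/s².
m = 0.2641 kg
0.2641 kg × (1 lb / 0.4536 kg) = 0.5823 lb

0.582 lb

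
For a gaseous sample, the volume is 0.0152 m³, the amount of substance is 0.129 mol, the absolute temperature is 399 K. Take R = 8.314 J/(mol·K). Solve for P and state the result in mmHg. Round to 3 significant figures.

P is given directly by: P = nRT/V.
V = 0.0152 m³; n = 0.129 mol; T = 399 K; R = 8.314 J/(mol·K).
P = 28153 Pa  (the unit combination reduces to kg/(m·s²) = Pa)
28153 Pa × (1 mmHg / 133.3 Pa) = 211.2 mmHg

211 mmHg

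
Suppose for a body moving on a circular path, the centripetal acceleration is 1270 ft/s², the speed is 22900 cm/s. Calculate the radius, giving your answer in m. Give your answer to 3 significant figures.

Solving a = v²/r for r: r = v²/a.
a = 1270 ft/s² = 387.1 m/s²; v = 22900 cm/s = 229.0 m/s.
r = 135.5 m

135 m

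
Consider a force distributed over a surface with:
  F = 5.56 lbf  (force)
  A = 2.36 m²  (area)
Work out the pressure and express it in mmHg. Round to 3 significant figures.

Directly: P = F/A.
F = 5.56 lbf = 24.73 N; A = 2.36 m².
P = 10.48 Pa
10.48 Pa × (1 mmHg / 133.3 Pa) = 0.07860 mmHg

0.0786 mmHg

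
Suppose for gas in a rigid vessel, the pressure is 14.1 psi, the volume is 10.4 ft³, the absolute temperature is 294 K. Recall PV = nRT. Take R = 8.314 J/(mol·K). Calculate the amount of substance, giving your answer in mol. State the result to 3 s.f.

From the ideal-gas law: n = PV/(RT).
P = 14.1 psi = 97216 Pa; V = 10.4 ft³ = 0.2945 m³; T = 294 K; R = 8.314 J/(mol·K).
n = 11.71 mol

11.7 mol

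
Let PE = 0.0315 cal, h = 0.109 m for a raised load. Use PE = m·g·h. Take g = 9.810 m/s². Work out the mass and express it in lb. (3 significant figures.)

Rearranging: m = PE/(g·h).
PE = 0.0315 cal = 0.1318 J; h = 0.109 m; g = 9.810 m/s².
m = 0.1233 kg
0.1233 kg × (1 lb / 0.4536 kg) = 0.2717 lb

0.272 lb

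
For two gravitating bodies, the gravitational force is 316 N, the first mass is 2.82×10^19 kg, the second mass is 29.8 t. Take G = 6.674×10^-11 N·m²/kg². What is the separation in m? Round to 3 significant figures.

From Newton's law of gravitation: r = √(G·m₁m₂/F).
F = 316 N; m₁ = 2.82×10^19 kg; m₂ = 29.8 t = 29800 kg; G = 6.674×10^-11 N·m²/kg².
r = 4.213×10^5 m

4.21×10^5 m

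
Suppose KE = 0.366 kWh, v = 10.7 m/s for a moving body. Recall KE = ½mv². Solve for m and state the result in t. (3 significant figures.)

23.0 t

Rearranging: m = 2·KE/v².
KE = 0.366 kWh = 1.318×10^6 J; v = 10.7 m/s.
m = 23017 kg
23017 kg × (1 t / 1000 kg) = 23.02 t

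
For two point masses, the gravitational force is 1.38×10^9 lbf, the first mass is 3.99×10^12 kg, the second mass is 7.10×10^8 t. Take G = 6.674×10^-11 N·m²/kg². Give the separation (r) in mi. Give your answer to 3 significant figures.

0.109 mi

From Newton's law of gravitation: r = √(G·m₁m₂/F).
F = 1.38×10^9 lbf = 6.139×10^9 N; m₁ = 3.99×10^12 kg; m₂ = 7.10×10^8 t = 7.100×10^11 kg; G = 6.674×10^-11 N·m²/kg².
r = 175.5 m
175.5 m × (1 mi / 1609 m) = 0.1091 mi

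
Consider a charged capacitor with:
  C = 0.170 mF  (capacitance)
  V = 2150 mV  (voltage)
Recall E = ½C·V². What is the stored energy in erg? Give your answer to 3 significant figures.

E is given directly by: E = ½CV².
C = 0.170 mF = 1.700×10^-4 F; V = 2150 mV = 2.150 V.
E = 3.929×10^-4 J
3.929×10^-4 J × (1 erg / 1.000×10^-7 J) = 3929 erg

3930 erg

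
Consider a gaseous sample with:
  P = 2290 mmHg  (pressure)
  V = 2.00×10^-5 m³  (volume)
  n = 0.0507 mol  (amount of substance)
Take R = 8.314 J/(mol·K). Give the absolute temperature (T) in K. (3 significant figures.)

14.5 K

From the ideal-gas law: T = PV/(nR).
P = 2290 mmHg = 3.053×10^5 Pa; V = 2.00×10^-5 m³; n = 0.0507 mol; R = 8.314 J/(mol·K).
T = 14.49 K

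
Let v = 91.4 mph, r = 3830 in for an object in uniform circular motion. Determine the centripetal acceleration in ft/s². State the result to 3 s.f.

a is given directly by: a = v²/r.
v = 91.4 mph = 40.86 m/s; r = 3830 in = 97.28 m.
a = 17.16 m/s²
17.16 m/s² × (1 ft/s² / 0.3048 m/s²) = 56.30 ft/s²

56.3 ft/s²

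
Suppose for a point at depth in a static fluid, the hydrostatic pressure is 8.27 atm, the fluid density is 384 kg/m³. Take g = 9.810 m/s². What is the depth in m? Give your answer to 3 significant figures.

Solving P = ρ·g·h for h: h = P/(ρ·g).
P = 8.27 atm = 8.380×10^5 Pa; ρ = 384 kg/m³; g = 9.810 m/s².
h = 222.4 m

222 m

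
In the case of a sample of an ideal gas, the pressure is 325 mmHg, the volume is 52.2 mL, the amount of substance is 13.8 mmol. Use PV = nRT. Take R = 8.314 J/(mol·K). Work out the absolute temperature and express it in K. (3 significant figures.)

19.7 K

Rearranging: T = PV/(nR).
P = 325 mmHg = 43330 Pa; V = 52.2 mL = 5.220×10^-5 m³; n = 13.8 mmol = 0.01380 mol; R = 8.314 J/(mol·K).
T = 19.71 K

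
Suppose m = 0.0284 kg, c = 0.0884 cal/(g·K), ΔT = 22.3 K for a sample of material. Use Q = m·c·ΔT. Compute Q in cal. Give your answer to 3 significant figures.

Directly: Q = mcΔT.
m = 0.0284 kg; c = 0.0884 cal/(g·K) = 369.9 J/(kg·K); ΔT = 22.3 K.
Q = 234.2 J
234.2 J × (1 cal / 4.184 J) = 55.99 cal

56.0 cal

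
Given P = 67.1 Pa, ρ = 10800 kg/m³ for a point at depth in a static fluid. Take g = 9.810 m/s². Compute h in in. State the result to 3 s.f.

0.0249 in

Rearranging: h = P/(ρ·g).
P = 67.1 Pa; ρ = 10800 kg/m³; g = 9.810 m/s².
h = 6.333×10^-4 m
6.333×10^-4 m × (1 in / 0.02540 m) = 0.02493 in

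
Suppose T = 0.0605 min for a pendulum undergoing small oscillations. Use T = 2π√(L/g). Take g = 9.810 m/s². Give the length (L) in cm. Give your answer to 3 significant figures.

Rearranging: L = g·(T/2π)².
T = 0.0605 min = 3.630 s; g = 9.810 m/s².
L = 3.274 m
3.274 m × (1 cm / 0.01000 m) = 327.4 cm

327 cm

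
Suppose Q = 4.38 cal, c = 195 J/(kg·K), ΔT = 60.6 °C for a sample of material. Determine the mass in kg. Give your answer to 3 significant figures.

0.00155 kg

Solving Q = m·c·ΔT for m: m = Q/(c·ΔT).
Q = 4.38 cal = 18.33 J; c = 195 J/(kg·K); ΔT = 60.6 °C = 60.60 K.
m = 0.001551 kg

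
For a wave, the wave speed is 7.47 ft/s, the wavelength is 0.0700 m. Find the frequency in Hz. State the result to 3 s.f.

Rearranging v = f·λ for f: f = v/λ.
v = 7.47 ft/s = 2.277 m/s; λ = 0.0700 m.
f = 32.53 Hz

32.5 Hz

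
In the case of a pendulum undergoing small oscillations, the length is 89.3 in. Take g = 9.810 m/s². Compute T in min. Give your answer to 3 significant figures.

Directly: T = 2π√(L/g).
L = 89.3 in = 2.268 m; g = 9.810 m/s².
T = 3.021 s
3.021 s × (1 min / 60.00 s) = 0.05035 min

0.0504 min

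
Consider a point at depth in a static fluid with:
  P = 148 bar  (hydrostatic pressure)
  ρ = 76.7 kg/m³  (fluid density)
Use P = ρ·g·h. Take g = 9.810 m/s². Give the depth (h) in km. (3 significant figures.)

19.7 km

Rearranging: h = P/(ρ·g).
P = 148 bar = 1.480×10^7 Pa; ρ = 76.7 kg/m³; g = 9.810 m/s².
h = 19670 m
19670 m × (1 km / 1000 m) = 19.67 km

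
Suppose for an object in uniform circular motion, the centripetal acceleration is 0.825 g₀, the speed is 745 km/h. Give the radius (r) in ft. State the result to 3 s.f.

17400 ft

Rearranging a = v²/r for r: r = v²/a.
a = 0.825 g₀ = 8.090 m/s²; v = 745 km/h = 206.9 m/s.
r = 5293 m
5293 m × (1 ft / 0.3048 m) = 17367 ft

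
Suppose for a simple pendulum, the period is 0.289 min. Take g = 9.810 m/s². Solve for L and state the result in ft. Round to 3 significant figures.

245 ft

Rearranging T = 2π√(L/g) for L: L = g·(T/2π)².
T = 0.289 min = 17.34 s; g = 9.810 m/s².
L = 74.71 m
74.71 m × (1 ft / 0.3048 m) = 245.1 ft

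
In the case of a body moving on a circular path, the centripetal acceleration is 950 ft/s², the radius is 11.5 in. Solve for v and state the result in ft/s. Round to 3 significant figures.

30.2 ft/s

Solving a = v²/r for v: v = √(a·r).
a = 950 ft/s² = 289.6 m/s²; r = 11.5 in = 0.2921 m.
v = 9.197 m/s
9.197 m/s × (1 ft/s / 0.3048 m/s) = 30.17 ft/s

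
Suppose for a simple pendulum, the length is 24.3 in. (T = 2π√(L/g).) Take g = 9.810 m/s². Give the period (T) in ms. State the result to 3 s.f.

T is given directly by: T = 2π√(L/g).
L = 24.3 in = 0.6172 m; g = 9.810 m/s².
T = 1.576 s
1.576 s × (1 ms / 0.001000 s) = 1576 ms

1580 ms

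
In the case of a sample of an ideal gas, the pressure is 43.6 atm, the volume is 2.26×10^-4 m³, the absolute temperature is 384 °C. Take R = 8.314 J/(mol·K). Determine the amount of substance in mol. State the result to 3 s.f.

From the ideal-gas law: n = PV/(RT).
P = 43.6 atm = 4.418×10^6 Pa; V = 2.26×10^-4 m³; T = 384 °C = 657.1 K; R = 8.314 J/(mol·K).
n = 0.1827 mol

0.183 mol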